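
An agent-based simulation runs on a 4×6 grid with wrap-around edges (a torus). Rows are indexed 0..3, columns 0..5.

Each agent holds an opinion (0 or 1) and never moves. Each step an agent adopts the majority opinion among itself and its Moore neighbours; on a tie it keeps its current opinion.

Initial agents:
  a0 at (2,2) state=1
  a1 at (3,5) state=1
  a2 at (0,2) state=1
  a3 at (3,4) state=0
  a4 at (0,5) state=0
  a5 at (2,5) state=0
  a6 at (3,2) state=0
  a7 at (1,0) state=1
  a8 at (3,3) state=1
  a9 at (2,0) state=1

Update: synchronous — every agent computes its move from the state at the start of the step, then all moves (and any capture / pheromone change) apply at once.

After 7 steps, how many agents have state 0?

t=1: a0@(2,2):1 a1@(3,5):0 a2@(0,2):1 a3@(3,4):0 a4@(0,5):0 a5@(2,5):1 a6@(3,2):1 a7@(1,0):1 a8@(3,3):1 a9@(2,0):1
t=2: (unchanged — steady state)

3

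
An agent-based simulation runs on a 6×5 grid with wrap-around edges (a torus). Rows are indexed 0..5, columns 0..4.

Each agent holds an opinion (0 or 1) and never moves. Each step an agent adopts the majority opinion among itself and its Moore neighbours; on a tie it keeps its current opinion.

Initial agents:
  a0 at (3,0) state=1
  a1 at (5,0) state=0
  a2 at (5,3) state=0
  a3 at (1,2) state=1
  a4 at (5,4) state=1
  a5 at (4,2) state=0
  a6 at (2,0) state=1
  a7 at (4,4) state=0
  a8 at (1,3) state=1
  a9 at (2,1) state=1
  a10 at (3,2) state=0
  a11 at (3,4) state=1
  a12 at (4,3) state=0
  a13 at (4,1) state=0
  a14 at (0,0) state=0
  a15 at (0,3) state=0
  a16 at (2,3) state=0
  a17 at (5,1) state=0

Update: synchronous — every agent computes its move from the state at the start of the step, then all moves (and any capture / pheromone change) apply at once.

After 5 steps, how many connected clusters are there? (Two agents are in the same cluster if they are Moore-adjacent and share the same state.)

2

t=1: a0@(3,0):1 a1@(5,0):0 a2@(5,3):0 a3@(1,2):1 a4@(5,4):0 a5@(4,2):0 a6@(2,0):1 a7@(4,4):0 a8@(1,3):1 a9@(2,1):1 a10@(3,2):0 a11@(3,4):1 a12@(4,3):0 a13@(4,1):0 a14@(0,0):0 a15@(0,3):1 a16@(2,3):1 a17@(5,1):0
t=2: (unchanged — steady state)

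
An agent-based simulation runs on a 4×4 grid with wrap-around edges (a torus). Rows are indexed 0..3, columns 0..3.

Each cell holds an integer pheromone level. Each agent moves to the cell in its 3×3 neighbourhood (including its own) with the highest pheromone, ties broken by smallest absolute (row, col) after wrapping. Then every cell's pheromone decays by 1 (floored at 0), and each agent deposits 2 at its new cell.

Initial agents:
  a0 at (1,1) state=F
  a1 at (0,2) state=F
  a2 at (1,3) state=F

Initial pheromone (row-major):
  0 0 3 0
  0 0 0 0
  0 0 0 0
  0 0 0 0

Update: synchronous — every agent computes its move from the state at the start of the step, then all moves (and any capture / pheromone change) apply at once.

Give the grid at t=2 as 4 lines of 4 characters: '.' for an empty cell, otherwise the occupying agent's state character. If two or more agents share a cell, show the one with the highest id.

t=1: a0@(0,2) a1@(0,2) a2@(0,2) | pheromone: 0 0 8 0 / 0 0 0 0 / 0 0 0 0 / 0 0 0 0
t=2: a0@(0,2) a1@(0,2) a2@(0,2) | pheromone: 0 0 13 0 / 0 0 0 0 / 0 0 0 0 / 0 0 0 0

..F.
....
....
....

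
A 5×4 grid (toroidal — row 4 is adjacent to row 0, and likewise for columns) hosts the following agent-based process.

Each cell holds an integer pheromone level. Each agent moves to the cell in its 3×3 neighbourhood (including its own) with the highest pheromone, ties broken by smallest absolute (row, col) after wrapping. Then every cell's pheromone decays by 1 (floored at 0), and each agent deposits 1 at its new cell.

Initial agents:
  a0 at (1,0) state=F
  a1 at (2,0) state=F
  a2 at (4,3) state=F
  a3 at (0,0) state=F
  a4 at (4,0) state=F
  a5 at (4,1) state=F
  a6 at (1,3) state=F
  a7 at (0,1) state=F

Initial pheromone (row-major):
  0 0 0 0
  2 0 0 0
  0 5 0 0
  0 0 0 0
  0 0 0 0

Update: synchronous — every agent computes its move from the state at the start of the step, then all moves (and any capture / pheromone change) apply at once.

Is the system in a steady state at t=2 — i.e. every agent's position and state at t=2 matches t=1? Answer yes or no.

t=1: a0@(2,1) a1@(2,1) a2@(0,0) a3@(1,0) a4@(0,0) a5@(0,0) a6@(1,0) a7@(1,0) | pheromone: 3 0 0 0 / 4 0 0 0 / 0 6 0 0 / 0 0 0 0 / 0 0 0 0
t=2: a0@(2,1) a1@(2,1) a2@(1,0) a3@(2,1) a4@(1,0) a5@(1,0) a6@(2,1) a7@(2,1) | pheromone: 2 0 0 0 / 6 0 0 0 / 0 10 0 0 / 0 0 0 0 / 0 0 0 0

no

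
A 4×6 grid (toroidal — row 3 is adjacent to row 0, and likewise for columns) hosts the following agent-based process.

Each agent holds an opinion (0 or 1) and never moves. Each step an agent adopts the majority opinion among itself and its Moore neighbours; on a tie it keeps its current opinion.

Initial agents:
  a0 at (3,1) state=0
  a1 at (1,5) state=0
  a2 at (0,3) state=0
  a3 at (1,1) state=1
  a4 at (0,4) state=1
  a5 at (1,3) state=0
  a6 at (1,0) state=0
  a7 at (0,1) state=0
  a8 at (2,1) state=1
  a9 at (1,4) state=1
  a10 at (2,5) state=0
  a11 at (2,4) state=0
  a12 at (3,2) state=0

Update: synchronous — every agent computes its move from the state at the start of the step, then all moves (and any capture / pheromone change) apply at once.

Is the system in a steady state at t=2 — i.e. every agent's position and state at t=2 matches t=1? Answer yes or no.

t=1: a0@(3,1):0 a1@(1,5):0 a2@(0,3):0 a3@(1,1):1 a4@(0,4):0 a5@(1,3):0 a6@(1,0):0 a7@(0,1):0 a8@(2,1):0 a9@(1,4):0 a10@(2,5):0 a11@(2,4):0 a12@(3,2):0
t=2: a0@(3,1):0 a1@(1,5):0 a2@(0,3):0 a3@(1,1):0 a4@(0,4):0 a5@(1,3):0 a6@(1,0):0 a7@(0,1):0 a8@(2,1):0 a9@(1,4):0 a10@(2,5):0 a11@(2,4):0 a12@(3,2):0

no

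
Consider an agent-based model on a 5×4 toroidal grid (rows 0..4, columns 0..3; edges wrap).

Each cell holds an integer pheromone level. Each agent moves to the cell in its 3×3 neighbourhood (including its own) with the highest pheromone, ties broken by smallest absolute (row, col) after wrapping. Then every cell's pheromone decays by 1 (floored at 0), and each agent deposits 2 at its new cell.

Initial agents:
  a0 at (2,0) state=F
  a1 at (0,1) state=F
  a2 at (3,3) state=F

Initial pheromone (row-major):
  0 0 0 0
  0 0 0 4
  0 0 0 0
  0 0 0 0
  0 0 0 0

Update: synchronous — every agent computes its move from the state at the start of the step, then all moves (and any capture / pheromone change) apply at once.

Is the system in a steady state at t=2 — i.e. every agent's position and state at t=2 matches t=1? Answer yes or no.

no

t=1: a0@(1,3) a1@(0,0) a2@(2,0) | pheromone: 2 0 0 0 / 0 0 0 5 / 2 0 0 0 / 0 0 0 0 / 0 0 0 0
t=2: a0@(1,3) a1@(1,3) a2@(1,3) | pheromone: 1 0 0 0 / 0 0 0 10 / 1 0 0 0 / 0 0 0 0 / 0 0 0 0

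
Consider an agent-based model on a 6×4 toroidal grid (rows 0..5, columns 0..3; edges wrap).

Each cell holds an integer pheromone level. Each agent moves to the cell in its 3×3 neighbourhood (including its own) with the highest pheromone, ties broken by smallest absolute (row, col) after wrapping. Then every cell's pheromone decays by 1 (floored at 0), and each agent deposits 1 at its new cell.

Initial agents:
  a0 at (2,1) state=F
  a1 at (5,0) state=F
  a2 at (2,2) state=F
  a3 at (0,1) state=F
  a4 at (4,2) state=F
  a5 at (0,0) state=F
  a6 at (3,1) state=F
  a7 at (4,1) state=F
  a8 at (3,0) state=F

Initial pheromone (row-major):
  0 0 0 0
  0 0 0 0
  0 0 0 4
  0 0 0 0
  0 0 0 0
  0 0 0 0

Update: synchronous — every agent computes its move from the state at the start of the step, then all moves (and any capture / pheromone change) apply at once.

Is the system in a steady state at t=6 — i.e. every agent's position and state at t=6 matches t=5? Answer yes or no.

t=1: a0@(1,0) a1@(0,0) a2@(2,3) a3@(0,0) a4@(3,1) a5@(0,0) a6@(2,0) a7@(3,0) a8@(2,3) | pheromone: 3 0 0 0 / 1 0 0 0 / 1 0 0 5 / 1 1 0 0 / 0 0 0 0 / 0 0 0 0
t=2: a0@(2,3) a1@(0,0) a2@(2,3) a3@(0,0) a4@(2,0) a5@(0,0) a6@(2,3) a7@(2,3) a8@(2,3) | pheromone: 5 0 0 0 / 0 0 0 0 / 1 0 0 9 / 0 0 0 0 / 0 0 0 0 / 0 0 0 0
t=3: a0@(2,3) a1@(0,0) a2@(2,3) a3@(0,0) a4@(2,3) a5@(0,0) a6@(2,3) a7@(2,3) a8@(2,3) | pheromone: 7 0 0 0 / 0 0 0 0 / 0 0 0 14 / 0 0 0 0 / 0 0 0 0 / 0 0 0 0
t=4: a0@(2,3) a1@(0,0) a2@(2,3) a3@(0,0) a4@(2,3) a5@(0,0) a6@(2,3) a7@(2,3) a8@(2,3) | pheromone: 9 0 0 0 / 0 0 0 0 / 0 0 0 19 / 0 0 0 0 / 0 0 0 0 / 0 0 0 0
t=5: a0@(2,3) a1@(0,0) a2@(2,3) a3@(0,0) a4@(2,3) a5@(0,0) a6@(2,3) a7@(2,3) a8@(2,3) | pheromone: 11 0 0 0 / 0 0 0 0 / 0 0 0 24 / 0 0 0 0 / 0 0 0 0 / 0 0 0 0
t=6: a0@(2,3) a1@(0,0) a2@(2,3) a3@(0,0) a4@(2,3) a5@(0,0) a6@(2,3) a7@(2,3) a8@(2,3) | pheromone: 13 0 0 0 / 0 0 0 0 / 0 0 0 29 / 0 0 0 0 / 0 0 0 0 / 0 0 0 0

yes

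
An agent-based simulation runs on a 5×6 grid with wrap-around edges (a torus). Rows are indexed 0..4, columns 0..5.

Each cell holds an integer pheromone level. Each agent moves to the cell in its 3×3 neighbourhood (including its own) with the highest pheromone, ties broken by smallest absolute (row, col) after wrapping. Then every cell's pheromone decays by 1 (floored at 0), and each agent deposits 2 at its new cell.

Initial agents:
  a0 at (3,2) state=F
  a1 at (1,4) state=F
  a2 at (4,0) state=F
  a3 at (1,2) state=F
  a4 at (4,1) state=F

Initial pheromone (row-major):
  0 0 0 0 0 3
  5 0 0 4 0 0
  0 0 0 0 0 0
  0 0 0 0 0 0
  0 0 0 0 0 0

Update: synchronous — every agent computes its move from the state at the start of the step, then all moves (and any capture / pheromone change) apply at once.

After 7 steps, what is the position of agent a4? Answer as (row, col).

t=1: a0@(2,1) a1@(1,3) a2@(0,5) a3@(1,3) a4@(0,0) | pheromone: 2 0 0 0 0 4 / 4 0 0 7 0 0 / 0 2 0 0 0 0 / 0 0 0 0 0 0 / 0 0 0 0 0 0
t=2: a0@(1,0) a1@(1,3) a2@(0,5) a3@(1,3) a4@(0,5) | pheromone: 1 0 0 0 0 7 / 5 0 0 10 0 0 / 0 1 0 0 0 0 / 0 0 0 0 0 0 / 0 0 0 0 0 0
t=3: a0@(0,5) a1@(1,3) a2@(0,5) a3@(1,3) a4@(0,5) | pheromone: 0 0 0 0 0 12 / 4 0 0 13 0 0 / 0 0 0 0 0 0 / 0 0 0 0 0 0 / 0 0 0 0 0 0
t=4: a0@(0,5) a1@(1,3) a2@(0,5) a3@(1,3) a4@(0,5) | pheromone: 0 0 0 0 0 17 / 3 0 0 16 0 0 / 0 0 0 0 0 0 / 0 0 0 0 0 0 / 0 0 0 0 0 0
t=5: a0@(0,5) a1@(1,3) a2@(0,5) a3@(1,3) a4@(0,5) | pheromone: 0 0 0 0 0 22 / 2 0 0 19 0 0 / 0 0 0 0 0 0 / 0 0 0 0 0 0 / 0 0 0 0 0 0
t=6: a0@(0,5) a1@(1,3) a2@(0,5) a3@(1,3) a4@(0,5) | pheromone: 0 0 0 0 0 27 / 1 0 0 22 0 0 / 0 0 0 0 0 0 / 0 0 0 0 0 0 / 0 0 0 0 0 0
t=7: a0@(0,5) a1@(1,3) a2@(0,5) a3@(1,3) a4@(0,5) | pheromone: 0 0 0 0 0 32 / 0 0 0 25 0 0 / 0 0 0 0 0 0 / 0 0 0 0 0 0 / 0 0 0 0 0 0

(0, 5)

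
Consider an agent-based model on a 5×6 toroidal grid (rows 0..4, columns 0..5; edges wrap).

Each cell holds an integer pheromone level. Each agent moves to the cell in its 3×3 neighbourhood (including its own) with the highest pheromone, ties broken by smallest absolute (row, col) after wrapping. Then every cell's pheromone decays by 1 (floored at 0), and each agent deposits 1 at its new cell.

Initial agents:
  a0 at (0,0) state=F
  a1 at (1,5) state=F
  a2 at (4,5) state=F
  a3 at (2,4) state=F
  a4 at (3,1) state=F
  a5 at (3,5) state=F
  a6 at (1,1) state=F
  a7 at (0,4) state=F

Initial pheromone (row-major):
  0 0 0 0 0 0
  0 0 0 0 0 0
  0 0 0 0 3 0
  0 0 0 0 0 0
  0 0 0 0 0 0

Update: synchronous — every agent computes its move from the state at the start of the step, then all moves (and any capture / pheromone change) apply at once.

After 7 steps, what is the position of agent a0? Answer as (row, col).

(0, 0)

t=1: a0@(0,0) a1@(2,4) a2@(0,0) a3@(2,4) a4@(2,0) a5@(2,4) a6@(0,0) a7@(0,3) | pheromone: 3 0 0 1 0 0 / 0 0 0 0 0 0 / 1 0 0 0 5 0 / 0 0 0 0 0 0 / 0 0 0 0 0 0
t=2: a0@(0,0) a1@(2,4) a2@(0,0) a3@(2,4) a4@(2,0) a5@(2,4) a6@(0,0) a7@(0,3) | pheromone: 5 0 0 1 0 0 / 0 0 0 0 0 0 / 1 0 0 0 7 0 / 0 0 0 0 0 0 / 0 0 0 0 0 0
t=3: a0@(0,0) a1@(2,4) a2@(0,0) a3@(2,4) a4@(2,0) a5@(2,4) a6@(0,0) a7@(0,3) | pheromone: 7 0 0 1 0 0 / 0 0 0 0 0 0 / 1 0 0 0 9 0 / 0 0 0 0 0 0 / 0 0 0 0 0 0
t=4: a0@(0,0) a1@(2,4) a2@(0,0) a3@(2,4) a4@(2,0) a5@(2,4) a6@(0,0) a7@(0,3) | pheromone: 9 0 0 1 0 0 / 0 0 0 0 0 0 / 1 0 0 0 11 0 / 0 0 0 0 0 0 / 0 0 0 0 0 0
t=5: a0@(0,0) a1@(2,4) a2@(0,0) a3@(2,4) a4@(2,0) a5@(2,4) a6@(0,0) a7@(0,3) | pheromone: 11 0 0 1 0 0 / 0 0 0 0 0 0 / 1 0 0 0 13 0 / 0 0 0 0 0 0 / 0 0 0 0 0 0
t=6: a0@(0,0) a1@(2,4) a2@(0,0) a3@(2,4) a4@(2,0) a5@(2,4) a6@(0,0) a7@(0,3) | pheromone: 13 0 0 1 0 0 / 0 0 0 0 0 0 / 1 0 0 0 15 0 / 0 0 0 0 0 0 / 0 0 0 0 0 0
t=7: a0@(0,0) a1@(2,4) a2@(0,0) a3@(2,4) a4@(2,0) a5@(2,4) a6@(0,0) a7@(0,3) | pheromone: 15 0 0 1 0 0 / 0 0 0 0 0 0 / 1 0 0 0 17 0 / 0 0 0 0 0 0 / 0 0 0 0 0 0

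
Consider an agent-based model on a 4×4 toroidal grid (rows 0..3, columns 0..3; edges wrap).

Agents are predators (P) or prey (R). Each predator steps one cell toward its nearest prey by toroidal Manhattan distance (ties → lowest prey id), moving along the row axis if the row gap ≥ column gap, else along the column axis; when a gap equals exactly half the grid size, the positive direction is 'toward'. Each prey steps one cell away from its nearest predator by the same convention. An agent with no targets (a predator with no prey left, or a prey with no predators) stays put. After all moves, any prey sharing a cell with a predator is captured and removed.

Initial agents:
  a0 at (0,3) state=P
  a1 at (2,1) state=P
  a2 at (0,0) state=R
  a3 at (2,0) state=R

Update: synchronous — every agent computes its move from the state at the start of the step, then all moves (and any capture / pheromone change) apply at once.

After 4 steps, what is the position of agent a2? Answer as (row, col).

(0, 0)

t=1: a0@(0,0):P a1@(2,0):P a2@(0,1):R a3@(2,3):R
t=2: a0@(0,1):P a1@(2,3):P a2@(0,2):R a3@(2,2):R
t=3: a0@(0,2):P a1@(2,2):P a2@(0,3):R a3@(2,1):R
t=4: a0@(0,3):P a1@(2,1):P a2@(0,0):R a3@(2,0):R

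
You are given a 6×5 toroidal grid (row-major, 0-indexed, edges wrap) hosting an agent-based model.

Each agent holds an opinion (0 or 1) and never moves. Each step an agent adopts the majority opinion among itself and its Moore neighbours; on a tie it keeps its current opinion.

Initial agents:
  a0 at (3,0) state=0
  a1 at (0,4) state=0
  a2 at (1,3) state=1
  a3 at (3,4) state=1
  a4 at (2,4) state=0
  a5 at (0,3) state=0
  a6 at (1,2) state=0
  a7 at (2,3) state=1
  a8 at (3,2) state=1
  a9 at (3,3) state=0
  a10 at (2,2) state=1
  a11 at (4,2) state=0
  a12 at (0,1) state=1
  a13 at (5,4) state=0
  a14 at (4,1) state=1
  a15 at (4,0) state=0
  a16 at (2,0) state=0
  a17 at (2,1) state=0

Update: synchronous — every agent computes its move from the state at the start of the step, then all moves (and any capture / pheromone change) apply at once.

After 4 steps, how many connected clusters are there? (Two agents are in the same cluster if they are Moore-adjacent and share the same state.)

t=1: a0@(3,0):0 a1@(0,4):0 a2@(1,3):0 a3@(3,4):0 a4@(2,4):0 a5@(0,3):0 a6@(1,2):1 a7@(2,3):1 a8@(3,2):1 a9@(3,3):1 a10@(2,2):1 a11@(4,2):0 a12@(0,1):1 a13@(5,4):0 a14@(4,1):0 a15@(4,0):0 a16@(2,0):0 a17@(2,1):0
t=2: (unchanged — steady state)

2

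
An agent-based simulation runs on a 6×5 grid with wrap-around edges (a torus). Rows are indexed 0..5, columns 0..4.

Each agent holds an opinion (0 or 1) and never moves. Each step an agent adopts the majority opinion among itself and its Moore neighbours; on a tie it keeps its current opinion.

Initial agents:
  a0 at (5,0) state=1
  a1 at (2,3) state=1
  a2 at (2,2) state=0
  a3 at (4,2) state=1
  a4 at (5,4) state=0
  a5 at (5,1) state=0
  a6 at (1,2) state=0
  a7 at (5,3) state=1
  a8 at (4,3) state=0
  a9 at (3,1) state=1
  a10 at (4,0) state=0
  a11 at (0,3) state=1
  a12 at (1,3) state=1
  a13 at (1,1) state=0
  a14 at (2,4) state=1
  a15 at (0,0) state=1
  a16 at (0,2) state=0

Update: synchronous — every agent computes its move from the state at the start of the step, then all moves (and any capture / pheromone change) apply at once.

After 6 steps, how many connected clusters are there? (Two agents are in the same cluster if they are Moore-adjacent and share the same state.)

2

t=1: a0@(5,0):0 a1@(2,3):1 a2@(2,2):0 a3@(4,2):1 a4@(5,4):1 a5@(5,1):0 a6@(1,2):0 a7@(5,3):1 a8@(4,3):0 a9@(3,1):1 a10@(4,0):0 a11@(0,3):1 a12@(1,3):1 a13@(1,1):0 a14@(2,4):1 a15@(0,0):0 a16@(0,2):0
t=2: a0@(5,0):0 a1@(2,3):1 a2@(2,2):0 a3@(4,2):1 a4@(5,4):0 a5@(5,1):0 a6@(1,2):0 a7@(5,3):1 a8@(4,3):1 a9@(3,1):1 a10@(4,0):0 a11@(0,3):1 a12@(1,3):1 a13@(1,1):0 a14@(2,4):1 a15@(0,0):0 a16@(0,2):0
t=3: (unchanged — steady state)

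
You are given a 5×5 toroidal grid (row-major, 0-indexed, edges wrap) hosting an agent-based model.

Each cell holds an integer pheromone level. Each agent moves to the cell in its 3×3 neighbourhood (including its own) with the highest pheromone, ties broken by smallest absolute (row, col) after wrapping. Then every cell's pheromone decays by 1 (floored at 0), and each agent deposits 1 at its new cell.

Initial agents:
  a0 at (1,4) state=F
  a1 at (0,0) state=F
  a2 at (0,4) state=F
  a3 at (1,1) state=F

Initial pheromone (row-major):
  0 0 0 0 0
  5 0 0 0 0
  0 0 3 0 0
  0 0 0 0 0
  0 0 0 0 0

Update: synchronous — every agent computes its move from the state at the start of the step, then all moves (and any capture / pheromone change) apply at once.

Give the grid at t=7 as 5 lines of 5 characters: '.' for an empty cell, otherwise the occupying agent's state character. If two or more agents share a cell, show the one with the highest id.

.....
F....
.....
.....
.....

t=1: a0@(1,0) a1@(1,0) a2@(1,0) a3@(1,0) | pheromone: 0 0 0 0 0 / 8 0 0 0 0 / 0 0 2 0 0 / 0 0 0 0 0 / 0 0 0 0 0
t=2: a0@(1,0) a1@(1,0) a2@(1,0) a3@(1,0) | pheromone: 0 0 0 0 0 / 11 0 0 0 0 / 0 0 1 0 0 / 0 0 0 0 0 / 0 0 0 0 0
t=3: a0@(1,0) a1@(1,0) a2@(1,0) a3@(1,0) | pheromone: 0 0 0 0 0 / 14 0 0 0 0 / 0 0 0 0 0 / 0 0 0 0 0 / 0 0 0 0 0
t=4: a0@(1,0) a1@(1,0) a2@(1,0) a3@(1,0) | pheromone: 0 0 0 0 0 / 17 0 0 0 0 / 0 0 0 0 0 / 0 0 0 0 0 / 0 0 0 0 0
t=5: a0@(1,0) a1@(1,0) a2@(1,0) a3@(1,0) | pheromone: 0 0 0 0 0 / 20 0 0 0 0 / 0 0 0 0 0 / 0 0 0 0 0 / 0 0 0 0 0
t=6: a0@(1,0) a1@(1,0) a2@(1,0) a3@(1,0) | pheromone: 0 0 0 0 0 / 23 0 0 0 0 / 0 0 0 0 0 / 0 0 0 0 0 / 0 0 0 0 0
t=7: a0@(1,0) a1@(1,0) a2@(1,0) a3@(1,0) | pheromone: 0 0 0 0 0 / 26 0 0 0 0 / 0 0 0 0 0 / 0 0 0 0 0 / 0 0 0 0 0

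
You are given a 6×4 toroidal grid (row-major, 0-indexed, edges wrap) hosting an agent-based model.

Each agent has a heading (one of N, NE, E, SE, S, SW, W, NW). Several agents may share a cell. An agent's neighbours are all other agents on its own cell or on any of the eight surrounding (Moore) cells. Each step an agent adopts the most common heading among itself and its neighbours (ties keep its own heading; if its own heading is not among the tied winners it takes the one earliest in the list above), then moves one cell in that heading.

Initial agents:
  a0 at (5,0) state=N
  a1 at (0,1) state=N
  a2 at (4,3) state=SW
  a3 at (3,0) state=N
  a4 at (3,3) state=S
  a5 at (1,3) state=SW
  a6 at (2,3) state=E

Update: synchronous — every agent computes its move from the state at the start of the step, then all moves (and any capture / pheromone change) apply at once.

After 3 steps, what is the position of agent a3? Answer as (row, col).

(0, 0)

t=1: a0@(4,0):N a1@(5,1):N a2@(3,3):N a3@(2,0):N a4@(4,3):S a5@(2,2):SW a6@(2,0):E
t=2: a0@(3,0):N a1@(4,1):N a2@(2,3):N a3@(1,0):N a4@(3,3):N a5@(3,1):SW a6@(1,0):N
t=3: a0@(2,0):N a1@(3,1):N a2@(1,3):N a3@(0,0):N a4@(2,3):N a5@(2,1):N a6@(0,0):N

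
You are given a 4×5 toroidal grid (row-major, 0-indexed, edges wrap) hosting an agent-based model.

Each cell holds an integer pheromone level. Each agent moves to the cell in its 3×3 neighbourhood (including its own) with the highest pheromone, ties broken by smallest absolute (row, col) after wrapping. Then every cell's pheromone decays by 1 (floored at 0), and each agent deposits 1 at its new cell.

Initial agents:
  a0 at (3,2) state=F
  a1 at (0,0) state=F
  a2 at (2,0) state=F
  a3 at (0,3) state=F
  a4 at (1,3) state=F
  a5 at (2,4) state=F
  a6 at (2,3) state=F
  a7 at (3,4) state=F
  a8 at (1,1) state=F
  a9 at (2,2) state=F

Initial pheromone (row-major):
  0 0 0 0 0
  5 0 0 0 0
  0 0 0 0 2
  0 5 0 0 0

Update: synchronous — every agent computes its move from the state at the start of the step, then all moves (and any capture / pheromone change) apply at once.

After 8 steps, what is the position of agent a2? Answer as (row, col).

t=1: a0@(3,1) a1@(1,0) a2@(1,0) a3@(0,2) a4@(2,4) a5@(1,0) a6@(2,4) a7@(2,4) a8@(1,0) a9@(3,1) | pheromone: 0 0 1 0 0 / 8 0 0 0 0 / 0 0 0 0 4 / 0 6 0 0 0
t=2: a0@(3,1) a1@(1,0) a2@(1,0) a3@(3,1) a4@(1,0) a5@(1,0) a6@(1,0) a7@(1,0) a8@(1,0) a9@(3,1) | pheromone: 0 0 0 0 0 / 14 0 0 0 0 / 0 0 0 0 3 / 0 8 0 0 0
t=3: a0@(3,1) a1@(1,0) a2@(1,0) a3@(3,1) a4@(1,0) a5@(1,0) a6@(1,0) a7@(1,0) a8@(1,0) a9@(3,1) | pheromone: 0 0 0 0 0 / 20 0 0 0 0 / 0 0 0 0 2 / 0 10 0 0 0
t=4: a0@(3,1) a1@(1,0) a2@(1,0) a3@(3,1) a4@(1,0) a5@(1,0) a6@(1,0) a7@(1,0) a8@(1,0) a9@(3,1) | pheromone: 0 0 0 0 0 / 26 0 0 0 0 / 0 0 0 0 1 / 0 12 0 0 0
t=5: a0@(3,1) a1@(1,0) a2@(1,0) a3@(3,1) a4@(1,0) a5@(1,0) a6@(1,0) a7@(1,0) a8@(1,0) a9@(3,1) | pheromone: 0 0 0 0 0 / 32 0 0 0 0 / 0 0 0 0 0 / 0 14 0 0 0
t=6: a0@(3,1) a1@(1,0) a2@(1,0) a3@(3,1) a4@(1,0) a5@(1,0) a6@(1,0) a7@(1,0) a8@(1,0) a9@(3,1) | pheromone: 0 0 0 0 0 / 38 0 0 0 0 / 0 0 0 0 0 / 0 16 0 0 0
t=7: a0@(3,1) a1@(1,0) a2@(1,0) a3@(3,1) a4@(1,0) a5@(1,0) a6@(1,0) a7@(1,0) a8@(1,0) a9@(3,1) | pheromone: 0 0 0 0 0 / 44 0 0 0 0 / 0 0 0 0 0 / 0 18 0 0 0
t=8: a0@(3,1) a1@(1,0) a2@(1,0) a3@(3,1) a4@(1,0) a5@(1,0) a6@(1,0) a7@(1,0) a8@(1,0) a9@(3,1) | pheromone: 0 0 0 0 0 / 50 0 0 0 0 / 0 0 0 0 0 / 0 20 0 0 0

(1, 0)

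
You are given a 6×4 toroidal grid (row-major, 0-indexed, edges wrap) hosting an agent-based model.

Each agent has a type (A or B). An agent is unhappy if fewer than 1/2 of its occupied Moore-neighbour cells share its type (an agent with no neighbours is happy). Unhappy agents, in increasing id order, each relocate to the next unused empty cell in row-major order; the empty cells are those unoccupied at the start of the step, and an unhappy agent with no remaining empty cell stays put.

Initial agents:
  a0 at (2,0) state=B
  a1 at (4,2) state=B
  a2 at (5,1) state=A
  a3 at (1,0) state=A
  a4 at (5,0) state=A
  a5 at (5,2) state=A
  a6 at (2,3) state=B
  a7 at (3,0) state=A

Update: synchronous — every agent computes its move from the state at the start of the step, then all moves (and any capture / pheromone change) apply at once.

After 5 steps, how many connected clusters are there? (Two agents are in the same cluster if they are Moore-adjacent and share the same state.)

t=1: a0@(0,0):B a1@(0,1):B a2@(5,1):A a3@(0,2):A a4@(5,0):A a5@(5,2):A a6@(0,3):B a7@(1,1):A
t=2: a0@(1,0):B a1@(1,2):B a2@(5,1):A a3@(0,2):A a4@(1,3):A a5@(5,2):A a6@(2,0):B a7@(2,1):A
t=3: a0@(0,0):B a1@(0,1):B a2@(5,1):A a3@(0,2):A a4@(0,3):A a5@(5,2):A a6@(1,1):B a7@(2,2):A
t=4: a0@(0,0):B a1@(1,0):B a2@(5,1):A a3@(0,2):A a4@(0,3):A a5@(5,2):A a6@(1,1):B a7@(1,2):A
t=5: (unchanged — steady state)

2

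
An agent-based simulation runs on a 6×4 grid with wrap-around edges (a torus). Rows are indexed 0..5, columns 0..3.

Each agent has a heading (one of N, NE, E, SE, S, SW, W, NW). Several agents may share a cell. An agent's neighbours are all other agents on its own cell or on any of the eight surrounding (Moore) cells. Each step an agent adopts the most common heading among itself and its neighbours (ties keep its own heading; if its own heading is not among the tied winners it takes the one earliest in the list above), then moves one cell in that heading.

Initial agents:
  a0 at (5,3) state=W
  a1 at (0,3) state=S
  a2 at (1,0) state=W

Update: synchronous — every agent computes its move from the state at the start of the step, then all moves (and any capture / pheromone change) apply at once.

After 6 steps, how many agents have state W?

3

t=1: a0@(5,2):W a1@(0,2):W a2@(1,3):W
t=2: a0@(5,1):W a1@(0,1):W a2@(1,2):W
t=3: a0@(5,0):W a1@(0,0):W a2@(1,1):W
t=4: a0@(5,3):W a1@(0,3):W a2@(1,0):W
t=5: a0@(5,2):W a1@(0,2):W a2@(1,3):W
t=6: a0@(5,1):W a1@(0,1):W a2@(1,2):W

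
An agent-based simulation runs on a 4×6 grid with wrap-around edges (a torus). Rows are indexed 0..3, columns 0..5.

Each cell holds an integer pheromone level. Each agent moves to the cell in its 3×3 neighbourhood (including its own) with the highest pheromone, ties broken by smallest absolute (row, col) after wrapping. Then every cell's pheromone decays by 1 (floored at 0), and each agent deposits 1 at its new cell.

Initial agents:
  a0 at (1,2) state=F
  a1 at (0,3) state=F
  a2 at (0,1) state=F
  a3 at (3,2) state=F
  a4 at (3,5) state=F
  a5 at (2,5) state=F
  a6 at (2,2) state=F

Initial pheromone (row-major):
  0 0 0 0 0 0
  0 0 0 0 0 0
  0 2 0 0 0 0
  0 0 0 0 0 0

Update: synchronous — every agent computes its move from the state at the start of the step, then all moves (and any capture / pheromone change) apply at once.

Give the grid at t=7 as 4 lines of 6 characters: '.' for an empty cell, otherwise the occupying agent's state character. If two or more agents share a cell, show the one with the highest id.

F.F...
......
.F....
......

t=1: a0@(2,1) a1@(0,2) a2@(0,0) a3@(2,1) a4@(0,0) a5@(1,0) a6@(2,1) | pheromone: 2 0 1 0 0 0 / 1 0 0 0 0 0 / 0 4 0 0 0 0 / 0 0 0 0 0 0
t=2: a0@(2,1) a1@(0,2) a2@(0,0) a3@(2,1) a4@(0,0) a5@(2,1) a6@(2,1) | pheromone: 3 0 1 0 0 0 / 0 0 0 0 0 0 / 0 7 0 0 0 0 / 0 0 0 0 0 0
t=3: a0@(2,1) a1@(0,2) a2@(0,0) a3@(2,1) a4@(0,0) a5@(2,1) a6@(2,1) | pheromone: 4 0 1 0 0 0 / 0 0 0 0 0 0 / 0 10 0 0 0 0 / 0 0 0 0 0 0
t=4: a0@(2,1) a1@(0,2) a2@(0,0) a3@(2,1) a4@(0,0) a5@(2,1) a6@(2,1) | pheromone: 5 0 1 0 0 0 / 0 0 0 0 0 0 / 0 13 0 0 0 0 / 0 0 0 0 0 0
t=5: a0@(2,1) a1@(0,2) a2@(0,0) a3@(2,1) a4@(0,0) a5@(2,1) a6@(2,1) | pheromone: 6 0 1 0 0 0 / 0 0 0 0 0 0 / 0 16 0 0 0 0 / 0 0 0 0 0 0
t=6: a0@(2,1) a1@(0,2) a2@(0,0) a3@(2,1) a4@(0,0) a5@(2,1) a6@(2,1) | pheromone: 7 0 1 0 0 0 / 0 0 0 0 0 0 / 0 19 0 0 0 0 / 0 0 0 0 0 0
t=7: a0@(2,1) a1@(0,2) a2@(0,0) a3@(2,1) a4@(0,0) a5@(2,1) a6@(2,1) | pheromone: 8 0 1 0 0 0 / 0 0 0 0 0 0 / 0 22 0 0 0 0 / 0 0 0 0 0 0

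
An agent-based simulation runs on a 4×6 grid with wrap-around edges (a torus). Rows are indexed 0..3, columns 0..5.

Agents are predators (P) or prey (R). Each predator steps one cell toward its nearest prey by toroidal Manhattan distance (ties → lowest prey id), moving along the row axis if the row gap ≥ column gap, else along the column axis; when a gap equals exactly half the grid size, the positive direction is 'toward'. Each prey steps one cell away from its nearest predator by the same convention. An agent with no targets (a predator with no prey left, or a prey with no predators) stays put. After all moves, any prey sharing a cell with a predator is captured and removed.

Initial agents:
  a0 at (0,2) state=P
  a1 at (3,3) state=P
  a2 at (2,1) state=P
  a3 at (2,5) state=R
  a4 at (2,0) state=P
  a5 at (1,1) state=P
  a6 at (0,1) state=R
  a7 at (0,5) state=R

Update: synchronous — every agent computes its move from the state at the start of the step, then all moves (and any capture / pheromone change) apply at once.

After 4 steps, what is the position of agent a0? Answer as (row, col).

t=1: a0@(0,1):P a1@(3,4):P a2@(2,0):P a3@(2,4):R a4@(2,5):P a5@(0,1):P a6@(0,0):R a7@(0,4):R
t=2: a0@(0,0):P a1@(2,4):P a2@(2,5):P a3@(1,4):R a4@(2,4):P a5@(0,0):P a6@(0,5):R a7@(1,4):R
t=3: a0@(0,5):P a1@(1,4):P a2@(1,5):P a3@(0,4):R a4@(1,4):P a5@(0,5):P a6@(0,4):R a7@(0,4):R
t=4: a0@(0,4):P a1@(0,4):P a2@(0,5):P a3@(0,3):R a4@(0,4):P a5@(0,4):P a6@(0,3):R a7@(0,3):R

(0, 4)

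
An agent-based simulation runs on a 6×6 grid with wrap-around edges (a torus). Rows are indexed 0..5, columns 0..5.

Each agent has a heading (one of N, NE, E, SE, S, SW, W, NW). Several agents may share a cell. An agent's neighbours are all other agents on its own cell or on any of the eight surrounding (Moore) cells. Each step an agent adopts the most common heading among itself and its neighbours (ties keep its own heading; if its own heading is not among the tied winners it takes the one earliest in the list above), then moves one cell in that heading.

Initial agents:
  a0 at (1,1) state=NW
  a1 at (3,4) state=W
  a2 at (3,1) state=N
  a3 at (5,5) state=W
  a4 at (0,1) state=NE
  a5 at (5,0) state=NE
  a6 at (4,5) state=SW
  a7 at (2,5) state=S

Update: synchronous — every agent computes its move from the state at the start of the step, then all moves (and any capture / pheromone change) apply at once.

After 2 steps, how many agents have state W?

3

t=1: a0@(0,0):NW a1@(3,3):W a2@(2,1):N a3@(5,4):W a4@(5,2):NE a5@(4,1):NE a6@(4,4):W a7@(3,5):S
t=2: a0@(5,5):NW a1@(3,2):W a2@(1,1):N a3@(5,3):W a4@(4,3):NE a5@(3,2):NE a6@(4,3):W a7@(4,5):S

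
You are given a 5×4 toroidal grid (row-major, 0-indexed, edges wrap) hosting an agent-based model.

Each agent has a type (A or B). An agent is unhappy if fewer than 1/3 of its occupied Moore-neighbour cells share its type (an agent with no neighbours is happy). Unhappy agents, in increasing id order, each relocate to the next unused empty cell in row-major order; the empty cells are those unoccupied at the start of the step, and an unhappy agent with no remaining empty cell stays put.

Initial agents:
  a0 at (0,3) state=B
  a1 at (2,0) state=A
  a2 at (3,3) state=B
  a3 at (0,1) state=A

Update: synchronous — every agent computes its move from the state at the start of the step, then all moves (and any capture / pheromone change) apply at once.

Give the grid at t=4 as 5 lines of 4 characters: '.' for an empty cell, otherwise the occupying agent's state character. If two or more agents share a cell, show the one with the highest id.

t=1: a0@(0,3):B a1@(0,0):A a2@(0,2):B a3@(0,1):A
t=2: (unchanged — steady state)

AABB
....
....
....
....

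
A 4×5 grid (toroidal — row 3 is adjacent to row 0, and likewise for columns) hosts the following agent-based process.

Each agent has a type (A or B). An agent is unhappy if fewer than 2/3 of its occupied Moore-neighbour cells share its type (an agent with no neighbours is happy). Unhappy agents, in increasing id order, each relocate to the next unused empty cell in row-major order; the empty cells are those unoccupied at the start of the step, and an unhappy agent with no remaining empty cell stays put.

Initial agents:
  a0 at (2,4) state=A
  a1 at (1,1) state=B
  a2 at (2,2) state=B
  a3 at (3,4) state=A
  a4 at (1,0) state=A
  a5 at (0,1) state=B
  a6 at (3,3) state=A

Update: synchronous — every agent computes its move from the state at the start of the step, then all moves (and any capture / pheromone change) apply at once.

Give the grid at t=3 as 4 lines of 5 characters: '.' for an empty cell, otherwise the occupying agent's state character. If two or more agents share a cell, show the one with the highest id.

B.BA.
.A..B
A...A
.....

t=1: a0@(2,4):A a1@(1,1):B a2@(0,0):B a3@(3,4):A a4@(0,2):A a5@(0,3):B a6@(3,3):A
t=2: a0@(2,4):A a1@(0,1):B a2@(0,4):B a3@(1,0):A a4@(1,2):A a5@(1,3):B a6@(3,3):A
t=3: a0@(2,4):A a1@(0,0):B a2@(0,2):B a3@(0,3):A a4@(1,1):A a5@(1,4):B a6@(2,0):A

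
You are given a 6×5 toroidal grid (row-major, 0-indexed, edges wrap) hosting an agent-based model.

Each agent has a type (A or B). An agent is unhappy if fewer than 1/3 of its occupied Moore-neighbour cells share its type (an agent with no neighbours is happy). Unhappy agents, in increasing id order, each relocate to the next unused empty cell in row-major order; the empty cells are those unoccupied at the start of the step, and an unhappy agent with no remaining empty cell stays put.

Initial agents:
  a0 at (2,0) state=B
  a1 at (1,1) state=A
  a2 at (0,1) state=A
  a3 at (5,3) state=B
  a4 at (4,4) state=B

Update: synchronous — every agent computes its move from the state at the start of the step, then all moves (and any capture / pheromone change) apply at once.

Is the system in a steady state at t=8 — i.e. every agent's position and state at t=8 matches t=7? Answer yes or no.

t=1: a0@(0,0):B a1@(1,1):A a2@(0,1):A a3@(5,3):B a4@(4,4):B
t=2: a0@(0,2):B a1@(1,1):A a2@(0,1):A a3@(5,3):B a4@(4,4):B
t=3: (unchanged — steady state)

yes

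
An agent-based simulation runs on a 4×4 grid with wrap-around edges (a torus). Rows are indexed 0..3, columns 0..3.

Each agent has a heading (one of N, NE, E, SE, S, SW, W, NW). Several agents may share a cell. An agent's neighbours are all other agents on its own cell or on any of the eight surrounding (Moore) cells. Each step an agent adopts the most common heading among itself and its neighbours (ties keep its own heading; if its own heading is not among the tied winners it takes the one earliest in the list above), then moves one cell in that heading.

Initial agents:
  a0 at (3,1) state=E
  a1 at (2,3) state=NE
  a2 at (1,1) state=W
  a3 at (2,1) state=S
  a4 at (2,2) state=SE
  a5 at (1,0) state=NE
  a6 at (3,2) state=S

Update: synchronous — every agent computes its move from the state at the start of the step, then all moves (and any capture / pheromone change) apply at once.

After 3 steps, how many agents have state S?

7

t=1: a0@(0,1):S a1@(1,0):NE a2@(1,0):W a3@(3,1):S a4@(3,2):S a5@(0,1):NE a6@(0,2):S
t=2: a0@(1,1):S a1@(0,1):NE a2@(0,1):NE a3@(0,1):S a4@(0,2):S a5@(1,1):S a6@(1,2):S
t=3: a0@(2,1):S a1@(1,1):S a2@(1,1):S a3@(1,1):S a4@(1,2):S a5@(2,1):S a6@(2,2):S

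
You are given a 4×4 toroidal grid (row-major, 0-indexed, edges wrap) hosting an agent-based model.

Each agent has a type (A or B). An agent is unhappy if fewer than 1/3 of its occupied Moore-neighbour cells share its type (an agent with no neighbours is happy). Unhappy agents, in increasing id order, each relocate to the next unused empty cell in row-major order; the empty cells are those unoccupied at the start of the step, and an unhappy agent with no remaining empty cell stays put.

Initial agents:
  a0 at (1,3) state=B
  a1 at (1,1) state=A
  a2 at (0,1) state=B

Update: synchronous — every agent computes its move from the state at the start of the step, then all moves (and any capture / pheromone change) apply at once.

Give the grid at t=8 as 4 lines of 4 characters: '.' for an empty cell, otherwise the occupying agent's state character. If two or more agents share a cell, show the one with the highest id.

t=1: a0@(1,3):B a1@(0,0):A a2@(0,2):B
t=2: a0@(1,3):B a1@(0,1):A a2@(0,2):B
t=3: a0@(1,3):B a1@(0,0):A a2@(0,2):B
t=4: a0@(1,3):B a1@(0,1):A a2@(0,2):B
t=5: a0@(1,3):B a1@(0,0):A a2@(0,2):B
t=6: a0@(1,3):B a1@(0,1):A a2@(0,2):B
t=7: a0@(1,3):B a1@(0,0):A a2@(0,2):B
t=8: a0@(1,3):B a1@(0,1):A a2@(0,2):B

.AB.
...B
....
....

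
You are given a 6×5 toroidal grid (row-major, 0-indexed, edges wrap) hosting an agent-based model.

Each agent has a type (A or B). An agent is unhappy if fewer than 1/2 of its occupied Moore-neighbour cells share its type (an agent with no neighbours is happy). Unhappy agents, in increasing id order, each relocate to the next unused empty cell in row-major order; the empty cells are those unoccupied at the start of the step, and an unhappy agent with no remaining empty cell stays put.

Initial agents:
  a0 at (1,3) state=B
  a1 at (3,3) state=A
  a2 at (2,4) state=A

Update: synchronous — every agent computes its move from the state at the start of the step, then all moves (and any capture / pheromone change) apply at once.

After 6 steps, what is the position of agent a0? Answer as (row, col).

(0, 0)

t=1: a0@(0,0):B a1@(3,3):A a2@(2,4):A
t=2: (unchanged — steady state)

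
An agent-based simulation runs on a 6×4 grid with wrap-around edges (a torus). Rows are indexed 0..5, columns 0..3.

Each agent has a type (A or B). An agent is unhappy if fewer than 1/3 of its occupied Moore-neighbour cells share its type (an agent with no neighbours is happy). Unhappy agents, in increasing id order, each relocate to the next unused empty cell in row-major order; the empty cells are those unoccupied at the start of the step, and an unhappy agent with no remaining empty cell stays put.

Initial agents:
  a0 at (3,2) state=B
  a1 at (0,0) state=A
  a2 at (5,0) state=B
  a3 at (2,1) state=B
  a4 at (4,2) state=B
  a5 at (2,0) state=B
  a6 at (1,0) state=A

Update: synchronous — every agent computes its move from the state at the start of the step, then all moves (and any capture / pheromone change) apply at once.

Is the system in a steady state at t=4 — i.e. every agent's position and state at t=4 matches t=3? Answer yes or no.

t=1: a0@(3,2):B a1@(0,0):A a2@(0,1):B a3@(2,1):B a4@(4,2):B a5@(2,0):B a6@(1,0):A
t=2: a0@(3,2):B a1@(0,0):A a2@(0,2):B a3@(2,1):B a4@(4,2):B a5@(2,0):B a6@(0,3):A
t=3: a0@(3,2):B a1@(0,0):A a2@(0,1):B a3@(2,1):B a4@(4,2):B a5@(2,0):B a6@(0,3):A
t=4: a0@(3,2):B a1@(0,0):A a2@(0,2):B a3@(2,1):B a4@(4,2):B a5@(2,0):B a6@(0,3):A

no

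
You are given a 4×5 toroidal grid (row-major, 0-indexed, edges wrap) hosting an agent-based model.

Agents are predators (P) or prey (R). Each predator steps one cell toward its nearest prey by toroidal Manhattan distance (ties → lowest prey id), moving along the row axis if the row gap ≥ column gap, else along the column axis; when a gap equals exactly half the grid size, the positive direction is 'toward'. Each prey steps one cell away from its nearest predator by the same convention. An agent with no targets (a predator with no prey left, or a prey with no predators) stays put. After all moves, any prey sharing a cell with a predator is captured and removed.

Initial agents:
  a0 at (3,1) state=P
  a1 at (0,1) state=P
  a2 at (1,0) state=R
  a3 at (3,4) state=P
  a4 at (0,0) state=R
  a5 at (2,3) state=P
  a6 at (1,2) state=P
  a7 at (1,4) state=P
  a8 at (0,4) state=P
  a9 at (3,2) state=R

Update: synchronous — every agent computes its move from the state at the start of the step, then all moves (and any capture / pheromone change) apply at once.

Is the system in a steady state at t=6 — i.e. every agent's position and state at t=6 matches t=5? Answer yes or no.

yes

t=1: a0@(3,2):P a1@(0,0):P a3@(0,4):P a5@(3,3):P a6@(1,1):P a7@(1,0):P a8@(0,0):P
t=2: (unchanged — steady state)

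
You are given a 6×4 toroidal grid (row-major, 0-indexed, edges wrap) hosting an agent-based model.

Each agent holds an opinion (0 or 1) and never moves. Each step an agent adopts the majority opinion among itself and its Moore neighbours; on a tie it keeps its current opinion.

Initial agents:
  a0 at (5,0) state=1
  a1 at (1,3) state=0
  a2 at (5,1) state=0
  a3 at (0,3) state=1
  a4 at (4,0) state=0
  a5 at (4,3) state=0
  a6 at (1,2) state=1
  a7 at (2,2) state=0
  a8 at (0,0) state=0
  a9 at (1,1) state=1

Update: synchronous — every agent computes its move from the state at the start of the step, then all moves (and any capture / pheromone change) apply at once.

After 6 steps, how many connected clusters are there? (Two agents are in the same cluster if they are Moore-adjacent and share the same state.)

1

t=1: a0@(5,0):0 a1@(1,3):0 a2@(5,1):0 a3@(0,3):1 a4@(4,0):0 a5@(4,3):0 a6@(1,2):1 a7@(2,2):0 a8@(0,0):0 a9@(1,1):1
t=2: a0@(5,0):0 a1@(1,3):0 a2@(5,1):0 a3@(0,3):0 a4@(4,0):0 a5@(4,3):0 a6@(1,2):1 a7@(2,2):0 a8@(0,0):0 a9@(1,1):1
t=3: a0@(5,0):0 a1@(1,3):0 a2@(5,1):0 a3@(0,3):0 a4@(4,0):0 a5@(4,3):0 a6@(1,2):0 a7@(2,2):0 a8@(0,0):0 a9@(1,1):1
t=4: a0@(5,0):0 a1@(1,3):0 a2@(5,1):0 a3@(0,3):0 a4@(4,0):0 a5@(4,3):0 a6@(1,2):0 a7@(2,2):0 a8@(0,0):0 a9@(1,1):0
t=5: (unchanged — steady state)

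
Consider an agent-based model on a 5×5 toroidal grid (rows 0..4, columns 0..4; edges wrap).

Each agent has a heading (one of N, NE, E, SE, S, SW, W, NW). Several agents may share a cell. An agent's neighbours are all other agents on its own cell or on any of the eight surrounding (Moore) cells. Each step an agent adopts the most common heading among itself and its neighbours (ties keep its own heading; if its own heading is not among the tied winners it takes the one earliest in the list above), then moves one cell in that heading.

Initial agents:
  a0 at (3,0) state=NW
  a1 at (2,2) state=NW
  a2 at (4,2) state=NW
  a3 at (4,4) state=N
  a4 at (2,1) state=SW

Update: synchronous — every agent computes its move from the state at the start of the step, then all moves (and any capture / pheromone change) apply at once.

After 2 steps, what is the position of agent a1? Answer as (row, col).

t=1: a0@(2,4):NW a1@(1,1):NW a2@(3,1):NW a3@(3,4):N a4@(1,0):NW
t=2: a0@(1,3):NW a1@(0,0):NW a2@(2,0):NW a3@(2,4):N a4@(0,4):NW

(0, 0)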